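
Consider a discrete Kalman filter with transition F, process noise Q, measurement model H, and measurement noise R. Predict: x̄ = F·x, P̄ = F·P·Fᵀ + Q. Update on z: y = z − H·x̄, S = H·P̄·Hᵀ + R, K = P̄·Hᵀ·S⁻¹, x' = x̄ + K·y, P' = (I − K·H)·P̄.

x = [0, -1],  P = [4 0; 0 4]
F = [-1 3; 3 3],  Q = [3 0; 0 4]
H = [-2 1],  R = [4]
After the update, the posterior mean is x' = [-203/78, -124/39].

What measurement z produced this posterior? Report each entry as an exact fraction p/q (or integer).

z = [2]

x̄ = F·x = [-3, -3]
P̄ = F·P·Fᵀ + Q = [43 24; 24 76]
S = H·P̄·Hᵀ + R = [156]
K = P̄·Hᵀ·S⁻¹ = [-31/78; 7/39]
x' − x̄ = [31/78, -7/39] = K·y
y = (KᵀK)⁻¹·Kᵀ·(x' − x̄) = [-1]
z = y + H·x̄ = [-1] + [3] = [2]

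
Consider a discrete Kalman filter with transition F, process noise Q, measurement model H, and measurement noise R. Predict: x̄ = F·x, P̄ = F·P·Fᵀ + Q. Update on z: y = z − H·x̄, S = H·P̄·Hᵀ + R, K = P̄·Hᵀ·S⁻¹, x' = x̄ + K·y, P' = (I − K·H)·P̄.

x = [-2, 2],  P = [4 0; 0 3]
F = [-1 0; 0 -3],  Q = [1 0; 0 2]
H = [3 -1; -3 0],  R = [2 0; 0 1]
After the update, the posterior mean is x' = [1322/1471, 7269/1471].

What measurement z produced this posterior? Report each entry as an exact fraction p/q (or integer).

x̄ = F·x = [2, -6]
P̄ = F·P·Fᵀ + Q = [5 0; 0 29]
S = H·P̄·Hᵀ + R = [76 -45; -45 46]
K = P̄·Hᵀ·S⁻¹ = [15/1471 -465/1471; -1334/1471 -1305/1471]
x' − x̄ = [-1620/1471, 16095/1471] = K·y
y = (KᵀK)⁻¹·Kᵀ·(x' − x̄) = [-15, 3]
z = y + H·x̄ = [-15, 3] + [12, -6] = [-3, -3]

z = [-3, -3]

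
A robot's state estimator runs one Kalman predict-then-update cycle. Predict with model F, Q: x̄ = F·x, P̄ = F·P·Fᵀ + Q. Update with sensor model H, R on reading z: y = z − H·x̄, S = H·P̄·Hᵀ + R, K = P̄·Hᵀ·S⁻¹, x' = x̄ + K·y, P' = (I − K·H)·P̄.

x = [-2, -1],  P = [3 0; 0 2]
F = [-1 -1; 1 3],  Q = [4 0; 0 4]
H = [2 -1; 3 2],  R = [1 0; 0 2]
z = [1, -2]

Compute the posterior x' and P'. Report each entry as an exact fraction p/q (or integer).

x̄ = F·x = [3, -5]
P̄ = F·P·Fᵀ + Q = [9 -9; -9 25]
y = z − H·x̄ = [-10, -1]
S = H·P̄·Hᵀ + R = [98 -5; -5 75]
K = P̄·Hᵀ·S⁻¹ = [414/1465 1017/7325; -622/1465 2039/7325]
x' = x̄ + K·y = [258/7325, -7564/7325]
P' = (I − K·H)·P̄ = [882/7325 -306/7325; -306/7325 2498/7325]

x' = [258/7325, -7564/7325]
P' = [882/7325 -306/7325; -306/7325 2498/7325]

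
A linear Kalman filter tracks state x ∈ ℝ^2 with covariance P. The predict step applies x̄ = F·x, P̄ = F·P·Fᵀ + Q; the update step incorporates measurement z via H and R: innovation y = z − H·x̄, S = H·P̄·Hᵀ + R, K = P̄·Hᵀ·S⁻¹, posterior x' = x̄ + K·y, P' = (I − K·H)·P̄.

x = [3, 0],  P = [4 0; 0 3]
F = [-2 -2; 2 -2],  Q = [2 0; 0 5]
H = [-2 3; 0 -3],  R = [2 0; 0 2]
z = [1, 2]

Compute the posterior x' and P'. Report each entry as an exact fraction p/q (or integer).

x̄ = F·x = [-6, 6]
P̄ = F·P·Fᵀ + Q = [30 -4; -4 33]
y = z − H·x̄ = [-29, 20]
S = H·P̄·Hᵀ + R = [467 -321; -321 299]
K = P̄·Hᵀ·S⁻¹ = [-4419/9148 -4377/9148; 107/18296 -5943/18296]
x' = x̄ + K·y = [-14277/9148, -12187/18296]
P' = (I − K·H)·P̄ = [2199/2287 1459/4574; 1459/4574 1981/9148]

x' = [-14277/9148, -12187/18296]
P' = [2199/2287 1459/4574; 1459/4574 1981/9148]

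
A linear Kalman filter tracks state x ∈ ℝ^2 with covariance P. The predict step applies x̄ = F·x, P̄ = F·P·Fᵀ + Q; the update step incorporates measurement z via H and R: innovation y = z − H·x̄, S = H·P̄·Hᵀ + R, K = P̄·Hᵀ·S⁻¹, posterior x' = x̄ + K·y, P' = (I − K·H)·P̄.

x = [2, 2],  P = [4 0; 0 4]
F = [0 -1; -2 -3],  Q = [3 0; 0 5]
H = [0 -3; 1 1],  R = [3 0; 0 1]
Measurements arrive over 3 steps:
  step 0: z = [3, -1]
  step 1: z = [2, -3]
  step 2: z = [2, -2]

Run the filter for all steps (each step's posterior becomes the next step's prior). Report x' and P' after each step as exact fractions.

step 0: x' = [13/1025, -1067/1025], P' = [1027/1025 -243/1025; -243/1025 312/1025]
step 1: x' = [-28376/18811, -101792/131677], P' = [17601/18811 -4215/18811; -4215/18811 39080/131677]
step 2: x' = [-16008514/16563257, -9838958/16563257], P' = [15481467/16563257 -3703609/16563257; -3703609/16563257 4910712/16563257]

step 0: x̄ = F·x = [-2, -10]
step 0: P̄ = F·P·Fᵀ + Q = [7 12; 12 57]
step 0: y = z − H·x̄ = [-27, 11]
step 0: S = H·P̄·Hᵀ + R = [516 -207; -207 89]
step 0: K = P̄·Hᵀ·S⁻¹ = [243/1025 784/1025; -312/1025 69/1025]
step 0: x' = x̄ + K·y = [13/1025, -1067/1025]
step 0: P' = (I − K·H)·P̄ = [1027/1025 -243/1025; -243/1025 312/1025]
step 1: x̄ = F·x = [1067/1025, 127/41]
step 1: P̄ = F·P·Fᵀ + Q = [3387/1025 18/41; 18/41 365/41]
step 1: y = z − H·x̄ = [463/41, -7317/1025]
step 1: S = H·P̄·Hᵀ + R = [3408/41 -1149/41; -1149/41 14437/1025]
step 1: K = P̄·Hᵀ·S⁻¹ = [4215/18811 13386/18811; -39080/131677 9575/131677]
step 1: x' = x̄ + K·y = [-28376/18811, -101792/131677]
step 1: P' = (I − K·H)·P̄ = [17601/18811 -4215/18811; -4215/18811 39080/131677]
step 2: x̄ = F·x = [101792/131677, 702640/131677]
step 2: P̄ = F·P·Fᵀ + Q = [434111/131677 58230/131677; 58230/131677 1148873/131677]
step 2: y = z − H·x̄ = [2371274/131677, -1067786/131677]
step 2: S = H·P̄·Hᵀ + R = [10734888/131677 -3621309/131677; -3621309/131677 1831121/131677]
step 2: K = P̄·Hᵀ·S⁻¹ = [3703609/16563257 11777858/16563257; -4910712/16563257 1207103/16563257]
step 2: x' = x̄ + K·y = [-16008514/16563257, -9838958/16563257]
step 2: P' = (I − K·H)·P̄ = [15481467/16563257 -3703609/16563257; -3703609/16563257 4910712/16563257]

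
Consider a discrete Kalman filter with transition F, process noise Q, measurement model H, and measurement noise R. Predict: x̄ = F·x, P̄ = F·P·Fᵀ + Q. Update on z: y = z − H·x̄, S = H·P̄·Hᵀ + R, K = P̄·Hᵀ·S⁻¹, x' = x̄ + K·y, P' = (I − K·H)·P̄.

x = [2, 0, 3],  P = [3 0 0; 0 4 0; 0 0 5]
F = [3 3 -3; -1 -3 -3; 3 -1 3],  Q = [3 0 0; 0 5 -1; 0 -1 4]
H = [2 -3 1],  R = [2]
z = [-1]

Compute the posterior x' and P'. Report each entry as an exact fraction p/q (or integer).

x̄ = F·x = [-3, -11, 15]
P̄ = F·P·Fᵀ + Q = [111 0 -30; 0 89 -43; -30 -43 80]
y = z − H·x̄ = [-43]
S = H·P̄·Hᵀ + R = [1465]
K = P̄·Hᵀ·S⁻¹ = [192/1465; -62/293; 149/1465]
x' = x̄ + K·y = [-12651/1465, -557/293, 15568/1465]
P' = (I − K·H)·P̄ = [125751/1465 11904/293 -72558/1465; 11904/293 6857/293 -3361/293; -72558/1465 -3361/293 94999/1465]

x' = [-12651/1465, -557/293, 15568/1465]
P' = [125751/1465 11904/293 -72558/1465; 11904/293 6857/293 -3361/293; -72558/1465 -3361/293 94999/1465]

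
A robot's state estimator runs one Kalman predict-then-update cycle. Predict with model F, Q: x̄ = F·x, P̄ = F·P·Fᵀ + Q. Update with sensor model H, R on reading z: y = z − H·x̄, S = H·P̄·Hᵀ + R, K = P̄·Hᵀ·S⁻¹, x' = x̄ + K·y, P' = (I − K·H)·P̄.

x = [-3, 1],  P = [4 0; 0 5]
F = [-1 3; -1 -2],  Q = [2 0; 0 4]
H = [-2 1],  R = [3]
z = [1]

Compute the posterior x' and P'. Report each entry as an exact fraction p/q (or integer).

x' = [166/113, 433/113]
P' = [905/339 1426/339; 1426/339 3092/339]

x̄ = F·x = [6, 1]
P̄ = F·P·Fᵀ + Q = [51 -26; -26 28]
y = z − H·x̄ = [12]
S = H·P̄·Hᵀ + R = [339]
K = P̄·Hᵀ·S⁻¹ = [-128/339; 80/339]
x' = x̄ + K·y = [166/113, 433/113]
P' = (I − K·H)·P̄ = [905/339 1426/339; 1426/339 3092/339]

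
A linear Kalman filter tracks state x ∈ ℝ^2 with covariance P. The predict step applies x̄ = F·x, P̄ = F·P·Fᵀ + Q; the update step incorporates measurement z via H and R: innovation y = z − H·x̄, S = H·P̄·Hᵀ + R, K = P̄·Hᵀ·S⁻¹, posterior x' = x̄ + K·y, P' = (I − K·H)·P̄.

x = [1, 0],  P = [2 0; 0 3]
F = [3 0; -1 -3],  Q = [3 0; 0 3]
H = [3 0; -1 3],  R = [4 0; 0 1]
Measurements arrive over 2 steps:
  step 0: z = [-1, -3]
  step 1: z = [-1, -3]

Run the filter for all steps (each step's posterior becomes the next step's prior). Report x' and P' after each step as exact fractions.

step 0: x' = [-13551/53089, -57409/53089], P' = [22980/53089 7608/53089; 7608/53089 8396/53089]
step 1: x' = [-985113/9992680, -37367847/39970720], P' = [3999549/9992680 5073291/39970720; 5073291/39970720 23793549/159882880]

step 0: x̄ = F·x = [3, -1]
step 0: P̄ = F·P·Fᵀ + Q = [21 -6; -6 32]
step 0: y = z − H·x̄ = [-10, 3]
step 0: S = H·P̄·Hᵀ + R = [193 -117; -117 346]
step 0: K = P̄·Hᵀ·S⁻¹ = [17235/53089 -156/53089; 5706/53089 17580/53089]
step 0: x' = x̄ + K·y = [-13551/53089, -57409/53089]
step 0: P' = (I − K·H)·P̄ = [22980/53089 7608/53089; 7608/53089 8396/53089]
step 1: x̄ = F·x = [-40653/53089, 185778/53089]
step 1: P̄ = F·P·Fᵀ + Q = [366087/53089 -137412/53089; -137412/53089 303459/53089]
step 1: y = z − H·x̄ = [68870/53089, -757254/53089]
step 1: S = H·P̄·Hᵀ + R = [3507139/53089 -2334969/53089; -2334969/53089 3974779/53089]
step 1: K = P̄·Hᵀ·S⁻¹ = [11998647/39970720 -778323/39970720; 15219873/159882880 51087483/159882880]
step 1: x' = x̄ + K·y = [-985113/9992680, -37367847/39970720]
step 1: P' = (I − K·H)·P̄ = [3999549/9992680 5073291/39970720; 5073291/39970720 23793549/159882880]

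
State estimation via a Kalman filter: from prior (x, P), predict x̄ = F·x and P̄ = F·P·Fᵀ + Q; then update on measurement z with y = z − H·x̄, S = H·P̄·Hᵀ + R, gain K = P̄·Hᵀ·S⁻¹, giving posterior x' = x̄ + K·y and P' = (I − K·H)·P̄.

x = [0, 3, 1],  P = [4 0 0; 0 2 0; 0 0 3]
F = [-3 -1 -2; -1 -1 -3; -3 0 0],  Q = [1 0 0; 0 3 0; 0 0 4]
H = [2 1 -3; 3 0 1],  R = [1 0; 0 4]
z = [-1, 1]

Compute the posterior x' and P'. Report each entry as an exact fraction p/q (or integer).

x̄ = F·x = [-5, -6, 0]
P̄ = F·P·Fᵀ + Q = [51 32 36; 32 36 12; 36 12 40]
y = z − H·x̄ = [15, 16]
S = H·P̄·Hᵀ + R = [225 42; 42 719]
K = P̄·Hᵀ·S⁻¹ = [10756/160011 13811/53337; 41480/160011 7204/53337; -10700/53337 3868/17779]
x' = x̄ + K·y = [8071/53337, 2642/53337, 8388/17779]
P' = (I − K·H)·P̄ = [50068/160011 -42796/160011 5176/53337; -42796/160011 771580/160011 71612/53337; 5176/53337 71612/53337 10296/17779]

x' = [8071/53337, 2642/53337, 8388/17779]
P' = [50068/160011 -42796/160011 5176/53337; -42796/160011 771580/160011 71612/53337; 5176/53337 71612/53337 10296/17779]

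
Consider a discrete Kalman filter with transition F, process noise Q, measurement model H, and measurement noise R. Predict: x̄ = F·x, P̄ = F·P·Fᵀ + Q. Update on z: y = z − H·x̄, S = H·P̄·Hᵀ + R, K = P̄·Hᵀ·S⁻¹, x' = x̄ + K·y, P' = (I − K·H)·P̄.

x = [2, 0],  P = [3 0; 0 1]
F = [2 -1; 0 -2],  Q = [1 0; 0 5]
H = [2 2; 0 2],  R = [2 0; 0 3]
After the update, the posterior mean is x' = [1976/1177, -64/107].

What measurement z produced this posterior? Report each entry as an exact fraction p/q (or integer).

x̄ = F·x = [4, 0]
P̄ = F·P·Fᵀ + Q = [14 2; 2 9]
S = H·P̄·Hᵀ + R = [110 44; 44 39]
K = P̄·Hᵀ·S⁻¹ = [536/1177 -44/107; 3/107 46/107]
x' − x̄ = [-2732/1177, -64/107] = K·y
y = (KᵀK)⁻¹·Kᵀ·(x' − x̄) = [-6, -1]
z = y + H·x̄ = [-6, -1] + [8, 0] = [2, -1]

z = [2, -1]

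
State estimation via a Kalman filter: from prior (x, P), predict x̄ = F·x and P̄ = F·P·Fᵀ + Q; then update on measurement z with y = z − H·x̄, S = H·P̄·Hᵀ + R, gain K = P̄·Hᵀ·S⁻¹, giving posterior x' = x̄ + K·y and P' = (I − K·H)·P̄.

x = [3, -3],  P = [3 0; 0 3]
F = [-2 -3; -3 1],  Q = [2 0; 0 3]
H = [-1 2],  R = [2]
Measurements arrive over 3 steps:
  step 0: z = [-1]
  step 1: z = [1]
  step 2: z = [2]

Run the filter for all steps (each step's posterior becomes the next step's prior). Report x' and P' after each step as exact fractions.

step 0: x̄ = F·x = [3, -12]
step 0: P̄ = F·P·Fᵀ + Q = [41 9; 9 33]
step 0: y = z − H·x̄ = [26]
step 0: S = H·P̄·Hᵀ + R = [139]
step 0: K = P̄·Hᵀ·S⁻¹ = [-23/139; 57/139]
step 0: x' = x̄ + K·y = [-181/139, -186/139]
step 0: P' = (I − K·H)·P̄ = [5170/139 2562/139; 2562/139 1338/139]
step 1: x̄ = F·x = [920/139, 357/139]
step 1: P̄ = F·P·Fᵀ + Q = [63744/139 44940/139; 44940/139 32913/139]
step 1: y = z − H·x̄ = [345/139]
step 1: S = H·P̄·Hᵀ + R = [15914/139]
step 1: K = P̄·Hᵀ·S⁻¹ = [13068/7957; 10443/7957]
step 1: x' = x̄ + K·y = [85100/7957, 46356/7957]
step 1: P' = (I − K·H)·P̄ = [1191840/7957 608988/7957; 608988/7957 314937/7957]
step 2: x̄ = F·x = [-309268/7957, -208944/7957]
step 2: P̄ = F·P·Fᵀ + Q = [14925563/7957 10469145/7957; 10469145/7957 7411440/7957]
step 2: y = z − H·x̄ = [124534/7957]
step 2: S = H·P̄·Hᵀ + R = [2710657/7957]
step 2: K = P̄·Hᵀ·S⁻¹ = [6012727/2710657; 4353735/2710657]
step 2: x' = x̄ + K·y = [-11251794/2710657, -3039774/2710657]
step 2: P' = (I − K·H)·P̄ = [541057666/2710657 276541560/2710657; 276541560/2710657 142624515/2710657]

step 0: x' = [-181/139, -186/139], P' = [5170/139 2562/139; 2562/139 1338/139]
step 1: x' = [85100/7957, 46356/7957], P' = [1191840/7957 608988/7957; 608988/7957 314937/7957]
step 2: x' = [-11251794/2710657, -3039774/2710657], P' = [541057666/2710657 276541560/2710657; 276541560/2710657 142624515/2710657]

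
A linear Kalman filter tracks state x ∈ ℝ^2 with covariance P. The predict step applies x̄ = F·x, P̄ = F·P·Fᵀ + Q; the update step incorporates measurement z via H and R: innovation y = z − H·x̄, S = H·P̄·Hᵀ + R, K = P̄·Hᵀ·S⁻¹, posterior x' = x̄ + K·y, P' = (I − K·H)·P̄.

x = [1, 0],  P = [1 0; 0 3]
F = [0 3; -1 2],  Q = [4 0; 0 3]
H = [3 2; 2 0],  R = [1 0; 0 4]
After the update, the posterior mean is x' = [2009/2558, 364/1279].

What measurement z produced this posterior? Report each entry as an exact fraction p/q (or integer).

x̄ = F·x = [0, -1]
P̄ = F·P·Fᵀ + Q = [31 18; 18 16]
S = H·P̄·Hᵀ + R = [560 258; 258 128]
K = P̄·Hᵀ·S⁻¹ = [129/1279 719/2558; 430/1279 -507/1279]
x' − x̄ = [2009/2558, 1643/1279] = K·y
y = (KᵀK)⁻¹·Kᵀ·(x' − x̄) = [5, 1]
z = y + H·x̄ = [5, 1] + [-2, 0] = [3, 1]

z = [3, 1]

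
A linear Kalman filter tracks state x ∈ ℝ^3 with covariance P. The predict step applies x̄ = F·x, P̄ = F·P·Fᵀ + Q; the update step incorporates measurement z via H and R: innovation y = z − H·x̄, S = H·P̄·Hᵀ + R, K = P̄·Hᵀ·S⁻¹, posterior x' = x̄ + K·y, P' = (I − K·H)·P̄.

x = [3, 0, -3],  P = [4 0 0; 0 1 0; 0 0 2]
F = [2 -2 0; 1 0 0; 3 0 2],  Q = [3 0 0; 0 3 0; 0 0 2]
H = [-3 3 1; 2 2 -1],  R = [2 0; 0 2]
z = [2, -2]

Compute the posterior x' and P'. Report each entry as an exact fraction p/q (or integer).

x̄ = F·x = [6, 3, 3]
P̄ = F·P·Fᵀ + Q = [23 8 24; 8 7 12; 24 12 46]
y = z − H·x̄ = [8, -17]
S = H·P̄·Hᵀ + R = [102 -34; -34 88]
K = P̄·Hᵀ·S⁻¹ = [-139/1955 93/230; 351/1955 63/230; 441/1955 44/115]
x' = x̄ + K·y = [-5641/3910, -861/3910, -3323/1955]
P' = (I − K·H)·P̄ = [12007/1955 2662/1955 27757/1955; 2662/1955 887/1955 6027/1955; 27757/1955 6027/1955 66072/1955]

x' = [-5641/3910, -861/3910, -3323/1955]
P' = [12007/1955 2662/1955 27757/1955; 2662/1955 887/1955 6027/1955; 27757/1955 6027/1955 66072/1955]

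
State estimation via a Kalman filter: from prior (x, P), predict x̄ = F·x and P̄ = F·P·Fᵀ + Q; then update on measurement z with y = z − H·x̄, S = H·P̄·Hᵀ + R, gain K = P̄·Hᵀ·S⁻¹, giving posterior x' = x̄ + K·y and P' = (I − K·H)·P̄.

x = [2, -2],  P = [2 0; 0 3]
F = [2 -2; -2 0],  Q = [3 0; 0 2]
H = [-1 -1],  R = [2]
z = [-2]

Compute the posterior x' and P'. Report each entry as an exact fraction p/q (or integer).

x' = [122/19, -80/19]
P' = [212/19 -182/19; -182/19 186/19]

x̄ = F·x = [8, -4]
P̄ = F·P·Fᵀ + Q = [23 -8; -8 10]
y = z − H·x̄ = [2]
S = H·P̄·Hᵀ + R = [19]
K = P̄·Hᵀ·S⁻¹ = [-15/19; -2/19]
x' = x̄ + K·y = [122/19, -80/19]
P' = (I − K·H)·P̄ = [212/19 -182/19; -182/19 186/19]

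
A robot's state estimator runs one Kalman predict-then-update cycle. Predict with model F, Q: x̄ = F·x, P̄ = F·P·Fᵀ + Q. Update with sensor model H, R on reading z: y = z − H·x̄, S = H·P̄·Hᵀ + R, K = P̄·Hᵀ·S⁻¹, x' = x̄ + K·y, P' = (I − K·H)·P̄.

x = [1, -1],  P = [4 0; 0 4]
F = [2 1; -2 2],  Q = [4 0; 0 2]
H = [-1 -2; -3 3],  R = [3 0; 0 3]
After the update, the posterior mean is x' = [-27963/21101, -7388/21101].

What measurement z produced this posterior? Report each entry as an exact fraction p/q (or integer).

x̄ = F·x = [1, -4]
P̄ = F·P·Fᵀ + Q = [24 -8; -8 34]
S = H·P̄·Hᵀ + R = [131 -156; -156 669]
K = P̄·Hᵀ·S⁻¹ = [-6776/21101 -4608/21101; -6828/21101 2382/21101]
x' − x̄ = [-49064/21101, 77016/21101] = K·y
y = (KᵀK)⁻¹·Kᵀ·(x' − x̄) = [-5, 18]
z = y + H·x̄ = [-5, 18] + [7, -15] = [2, 3]

z = [2, 3]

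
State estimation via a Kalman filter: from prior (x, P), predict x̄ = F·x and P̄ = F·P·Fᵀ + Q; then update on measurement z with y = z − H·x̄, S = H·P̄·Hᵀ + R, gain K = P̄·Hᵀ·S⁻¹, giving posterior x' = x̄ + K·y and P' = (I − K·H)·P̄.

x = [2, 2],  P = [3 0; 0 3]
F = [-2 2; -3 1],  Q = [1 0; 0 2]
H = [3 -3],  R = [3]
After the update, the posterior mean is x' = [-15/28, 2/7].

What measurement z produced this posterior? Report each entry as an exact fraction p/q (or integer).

x̄ = F·x = [0, -4]
P̄ = F·P·Fᵀ + Q = [25 24; 24 32]
S = H·P̄·Hᵀ + R = [84]
K = P̄·Hᵀ·S⁻¹ = [1/28; -2/7]
x' − x̄ = [-15/28, 30/7] = K·y
y = (KᵀK)⁻¹·Kᵀ·(x' − x̄) = [-15]
z = y + H·x̄ = [-15] + [12] = [-3]

z = [-3]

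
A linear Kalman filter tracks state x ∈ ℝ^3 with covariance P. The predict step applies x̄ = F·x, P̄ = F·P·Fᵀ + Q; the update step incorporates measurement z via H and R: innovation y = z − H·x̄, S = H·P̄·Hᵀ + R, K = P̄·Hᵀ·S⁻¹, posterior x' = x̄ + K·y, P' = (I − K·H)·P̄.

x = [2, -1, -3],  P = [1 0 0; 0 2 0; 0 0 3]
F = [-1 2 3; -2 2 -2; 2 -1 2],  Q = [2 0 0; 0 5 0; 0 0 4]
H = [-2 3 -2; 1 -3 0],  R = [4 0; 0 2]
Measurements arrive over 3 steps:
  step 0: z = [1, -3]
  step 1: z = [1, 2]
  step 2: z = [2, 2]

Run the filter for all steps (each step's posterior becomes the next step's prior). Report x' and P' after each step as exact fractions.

step 0: x̄ = F·x = [-13, 0, -1]
step 0: P̄ = F·P·Fᵀ + Q = [38 -8 12; -8 29 -20; 12 -20 22]
step 0: y = z − H·x̄ = [-27, 10]
step 0: S = H·P̄·Hᵀ + R = [937 -553; -553 349]
step 0: K = P̄·Hᵀ·S⁻¹ = [-145/342 -169/342; -73/589 -276/589; -1214/5301 -830/5301]
step 0: x' = x̄ + K·y = [-2221/342, -789/589, 19177/5301]
step 0: P' = (I − K·H)·P̄ = [2747/171 108/19 -1144/171; 108/19 1300/589 -1252/589; -1144/171 -1252/589 20990/5301]
step 1: x̄ = F·x = [155509/10602, 16295/5301, -23396/5301]
step 1: P̄ = F·P·Fᵀ + Q = [288509/5301 29702/5301 -70238/5301; 29702/5301 63269/5301 -51092/5301; -70238/5301 -51092/5301 98324/5301]
step 1: y = z − H·x̄ = [7237/589, -36535/10602]
step 1: S = H·P̄·Hᵀ + R = [203637/589 -116133/589; -116133/589 690320/5301]
step 1: K = P̄·Hᵀ·S⁻¹ = [-1976143/10861817 145469/10861817; -1279345/32585451 -3164842/10861817; -10902674/32585451 -4195934/10861817]
step 1: x' = x̄ + K·y = [134537950/10861817, 117165365/32585451, -234398303/32585451]
step 1: P' = (I − K·H)·P̄ = [456167098/10861817 151958720/10861817 -224276732/10861817; 151958720/10861817 158288404/32585451 -215884864/32585451; -224276732/10861817 -215884864/32585451 370808248/32585451]
step 2: x̄ = F·x = [-872478029/32585451, -104100364/32585451, 73755243/10861817]
step 2: P̄ = F·P·Fᵀ + Q = [5026958212/32585451 669600812/32585451 -485518252/10861817; 669600812/32585451 450747103/32585451 -150408544/10861817; -485518252/10861817 -150408544/10861817 301087208/10861817]
step 2: y = z − H·x̄ = [-924952606/32585451, 625347839/32585451]
step 2: S = H·P̄·Hᵀ + R = [13635004867/32585451 -7878477323/32585451; -7878477323/32585451 5131248169/32585451]
step 2: K = P̄·Hᵀ·S⁻¹ = [-39206404298/121130574947 11050757122/121130574947; -10442642325/121130574947 -32148270986/121130574947; -31891598494/121130574947 -51394686278/121130574947]
step 2: x' = x̄ + K·y = [-1918314169367/121130574947, -707513285612/121130574947, 741456857735/121130574947]
step 2: P' = (I − K·H)·P̄ = [11488501100444/121130574947 3822133195400/121130574947 -5676888498748/121130574947; 3822133195400/121130574947 1295476579124/121130574947 -1858033042064/121130574947; -5676888498748/121130574947 -1858033042064/121130574947 2953622132640/121130574947]

step 0: x' = [-2221/342, -789/589, 19177/5301], P' = [2747/171 108/19 -1144/171; 108/19 1300/589 -1252/589; -1144/171 -1252/589 20990/5301]
step 1: x' = [134537950/10861817, 117165365/32585451, -234398303/32585451], P' = [456167098/10861817 151958720/10861817 -224276732/10861817; 151958720/10861817 158288404/32585451 -215884864/32585451; -224276732/10861817 -215884864/32585451 370808248/32585451]
step 2: x' = [-1918314169367/121130574947, -707513285612/121130574947, 741456857735/121130574947], P' = [11488501100444/121130574947 3822133195400/121130574947 -5676888498748/121130574947; 3822133195400/121130574947 1295476579124/121130574947 -1858033042064/121130574947; -5676888498748/121130574947 -1858033042064/121130574947 2953622132640/121130574947]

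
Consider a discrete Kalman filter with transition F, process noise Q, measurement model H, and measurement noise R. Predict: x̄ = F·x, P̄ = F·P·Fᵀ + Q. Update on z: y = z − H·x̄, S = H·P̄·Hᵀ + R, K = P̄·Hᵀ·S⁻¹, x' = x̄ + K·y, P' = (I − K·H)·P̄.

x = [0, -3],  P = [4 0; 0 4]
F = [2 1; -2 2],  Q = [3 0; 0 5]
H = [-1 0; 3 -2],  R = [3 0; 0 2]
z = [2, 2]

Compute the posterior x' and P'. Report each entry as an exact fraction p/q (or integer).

x̄ = F·x = [-3, -6]
P̄ = F·P·Fᵀ + Q = [23 -8; -8 37]
y = z − H·x̄ = [-1, -1]
S = H·P̄·Hᵀ + R = [26 -85; -85 453]
K = P̄·Hᵀ·S⁻¹ = [-3194/4553 255/4553; -4706/4553 -1868/4553]
x' = x̄ + K·y = [-10720/4553, -20744/4553]
P' = (I − K·H)·P̄ = [9582/4553 14118/4553; 14118/4553 23045/4553]

x' = [-10720/4553, -20744/4553]
P' = [9582/4553 14118/4553; 14118/4553 23045/4553]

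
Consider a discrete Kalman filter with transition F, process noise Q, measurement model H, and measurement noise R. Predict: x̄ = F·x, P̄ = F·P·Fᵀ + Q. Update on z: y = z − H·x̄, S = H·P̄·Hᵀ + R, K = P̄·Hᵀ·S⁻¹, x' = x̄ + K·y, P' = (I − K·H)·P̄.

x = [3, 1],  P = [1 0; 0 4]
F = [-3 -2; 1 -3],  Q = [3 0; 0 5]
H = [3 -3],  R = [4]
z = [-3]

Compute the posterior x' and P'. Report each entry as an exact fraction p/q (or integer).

x' = [-1093/128, -945/128]
P' = [6727/256 6699/256; 6699/256 6783/256]

x̄ = F·x = [-11, 0]
P̄ = F·P·Fᵀ + Q = [28 21; 21 42]
y = z − H·x̄ = [30]
S = H·P̄·Hᵀ + R = [256]
K = P̄·Hᵀ·S⁻¹ = [21/256; -63/256]
x' = x̄ + K·y = [-1093/128, -945/128]
P' = (I − K·H)·P̄ = [6727/256 6699/256; 6699/256 6783/256]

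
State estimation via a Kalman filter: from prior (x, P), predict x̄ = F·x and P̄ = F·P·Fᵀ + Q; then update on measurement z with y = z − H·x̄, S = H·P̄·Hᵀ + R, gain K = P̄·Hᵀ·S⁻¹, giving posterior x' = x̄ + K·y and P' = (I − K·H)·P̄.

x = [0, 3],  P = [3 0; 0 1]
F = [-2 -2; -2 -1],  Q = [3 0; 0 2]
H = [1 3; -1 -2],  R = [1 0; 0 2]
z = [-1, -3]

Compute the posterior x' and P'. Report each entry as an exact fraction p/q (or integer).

x' = [-11/27, 1/6]
P' = [998/351 -38/39; -38/39 11/26]

x̄ = F·x = [-6, -3]
P̄ = F·P·Fᵀ + Q = [19 14; 14 15]
y = z − H·x̄ = [14, -15]
S = H·P̄·Hᵀ + R = [239 -179; -179 137]
K = P̄·Hᵀ·S⁻¹ = [-28/351 -157/351; 23/78 5/78]
x' = x̄ + K·y = [-11/27, 1/6]
P' = (I − K·H)·P̄ = [998/351 -38/39; -38/39 11/26]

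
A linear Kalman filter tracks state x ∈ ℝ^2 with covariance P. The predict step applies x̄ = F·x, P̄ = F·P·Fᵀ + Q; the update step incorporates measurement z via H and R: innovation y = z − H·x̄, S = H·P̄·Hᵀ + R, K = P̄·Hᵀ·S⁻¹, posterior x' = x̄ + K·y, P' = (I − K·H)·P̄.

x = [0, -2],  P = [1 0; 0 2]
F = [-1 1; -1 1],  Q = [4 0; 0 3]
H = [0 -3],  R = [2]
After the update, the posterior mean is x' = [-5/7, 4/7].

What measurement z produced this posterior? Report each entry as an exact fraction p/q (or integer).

z = [-2]

x̄ = F·x = [-2, -2]
P̄ = F·P·Fᵀ + Q = [7 3; 3 6]
S = H·P̄·Hᵀ + R = [56]
K = P̄·Hᵀ·S⁻¹ = [-9/56; -9/28]
x' − x̄ = [9/7, 18/7] = K·y
y = (KᵀK)⁻¹·Kᵀ·(x' − x̄) = [-8]
z = y + H·x̄ = [-8] + [6] = [-2]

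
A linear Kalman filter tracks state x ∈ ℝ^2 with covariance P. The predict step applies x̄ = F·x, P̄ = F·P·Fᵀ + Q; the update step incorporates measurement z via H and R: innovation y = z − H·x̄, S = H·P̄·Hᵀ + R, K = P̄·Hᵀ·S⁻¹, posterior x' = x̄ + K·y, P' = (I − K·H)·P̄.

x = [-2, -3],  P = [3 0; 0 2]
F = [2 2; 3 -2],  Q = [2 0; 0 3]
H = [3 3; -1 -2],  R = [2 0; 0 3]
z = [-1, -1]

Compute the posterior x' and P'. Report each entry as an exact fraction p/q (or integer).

x' = [-13852/4609, 11626/4609]
P' = [12946/4609 -11378/4609; -11378/4609 10786/4609]

x̄ = F·x = [-10, 0]
P̄ = F·P·Fᵀ + Q = [22 10; 10 38]
y = z − H·x̄ = [29, -11]
S = H·P̄·Hᵀ + R = [722 -384; -384 217]
K = P̄·Hᵀ·S⁻¹ = [2352/4609 3270/4609; -888/4609 -3398/4609]
x' = x̄ + K·y = [-13852/4609, 11626/4609]
P' = (I − K·H)·P̄ = [12946/4609 -11378/4609; -11378/4609 10786/4609]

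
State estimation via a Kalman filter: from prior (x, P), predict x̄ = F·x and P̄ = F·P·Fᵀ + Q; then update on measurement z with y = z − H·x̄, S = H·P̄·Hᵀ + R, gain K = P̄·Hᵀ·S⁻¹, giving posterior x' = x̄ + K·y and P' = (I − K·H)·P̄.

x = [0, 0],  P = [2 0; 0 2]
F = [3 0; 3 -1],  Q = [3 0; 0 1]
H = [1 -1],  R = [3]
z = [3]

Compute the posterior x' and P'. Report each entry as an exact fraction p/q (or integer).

x̄ = F·x = [0, 0]
P̄ = F·P·Fᵀ + Q = [21 18; 18 21]
y = z − H·x̄ = [3]
S = H·P̄·Hᵀ + R = [9]
K = P̄·Hᵀ·S⁻¹ = [1/3; -1/3]
x' = x̄ + K·y = [1, -1]
P' = (I − K·H)·P̄ = [20 19; 19 20]

x' = [1, -1]
P' = [20 19; 19 20]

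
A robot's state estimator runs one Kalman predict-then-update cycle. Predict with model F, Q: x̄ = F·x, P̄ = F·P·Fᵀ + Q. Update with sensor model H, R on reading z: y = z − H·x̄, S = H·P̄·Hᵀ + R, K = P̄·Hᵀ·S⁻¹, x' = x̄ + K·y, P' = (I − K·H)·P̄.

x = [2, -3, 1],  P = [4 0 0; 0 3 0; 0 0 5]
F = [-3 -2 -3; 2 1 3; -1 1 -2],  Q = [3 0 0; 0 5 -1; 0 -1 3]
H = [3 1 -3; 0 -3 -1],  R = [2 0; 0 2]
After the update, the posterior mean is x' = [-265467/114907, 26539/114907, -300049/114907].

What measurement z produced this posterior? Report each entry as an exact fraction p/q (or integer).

z = [1, 2]

x̄ = F·x = [-3, 4, -7]
P̄ = F·P·Fᵀ + Q = [96 -75 36; -75 69 -36; 36 -36 30]
S = H·P̄·Hᵀ + R = [323 162; 162 437]
K = P̄·Hᵀ·S⁻¹ = [15267/114907 44037/114907; 6726/114907 -47457/114907; -20502/114907 28110/114907]
x' − x̄ = [79254/114907, -433089/114907, 504300/114907] = K·y
y = (KᵀK)⁻¹·Kᵀ·(x' − x̄) = [-15, 7]
z = y + H·x̄ = [-15, 7] + [16, -5] = [1, 2]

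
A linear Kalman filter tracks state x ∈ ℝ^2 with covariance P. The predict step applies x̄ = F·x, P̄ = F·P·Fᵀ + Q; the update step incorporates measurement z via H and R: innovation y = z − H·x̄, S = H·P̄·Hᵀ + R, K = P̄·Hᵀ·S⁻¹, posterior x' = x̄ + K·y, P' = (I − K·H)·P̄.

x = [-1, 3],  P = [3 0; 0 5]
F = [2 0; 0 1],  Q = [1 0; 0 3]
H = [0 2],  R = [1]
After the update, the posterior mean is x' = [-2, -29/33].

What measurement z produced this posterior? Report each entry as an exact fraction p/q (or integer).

z = [-2]

x̄ = F·x = [-2, 3]
P̄ = F·P·Fᵀ + Q = [13 0; 0 8]
S = H·P̄·Hᵀ + R = [33]
K = P̄·Hᵀ·S⁻¹ = [0; 16/33]
x' − x̄ = [0, -128/33] = K·y
y = (KᵀK)⁻¹·Kᵀ·(x' − x̄) = [-8]
z = y + H·x̄ = [-8] + [6] = [-2]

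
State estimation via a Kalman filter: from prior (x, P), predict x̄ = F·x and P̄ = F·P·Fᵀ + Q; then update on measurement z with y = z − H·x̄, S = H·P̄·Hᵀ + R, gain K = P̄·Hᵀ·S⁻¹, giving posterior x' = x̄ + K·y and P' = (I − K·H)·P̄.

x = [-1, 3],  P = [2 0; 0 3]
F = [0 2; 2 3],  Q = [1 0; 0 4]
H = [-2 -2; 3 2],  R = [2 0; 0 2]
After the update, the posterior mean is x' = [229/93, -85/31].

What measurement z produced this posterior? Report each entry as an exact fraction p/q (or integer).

x̄ = F·x = [6, 7]
P̄ = F·P·Fᵀ + Q = [13 18; 18 39]
S = H·P̄·Hᵀ + R = [354 -414; -414 491]
K = P̄·Hᵀ·S⁻¹ = [304/1209 147/403; -17/31 -6/31]
x' − x̄ = [-329/93, -302/31] = K·y
y = (KᵀK)⁻¹·Kᵀ·(x' − x̄) = [28, -29]
z = y + H·x̄ = [28, -29] + [-26, 32] = [2, 3]

z = [2, 3]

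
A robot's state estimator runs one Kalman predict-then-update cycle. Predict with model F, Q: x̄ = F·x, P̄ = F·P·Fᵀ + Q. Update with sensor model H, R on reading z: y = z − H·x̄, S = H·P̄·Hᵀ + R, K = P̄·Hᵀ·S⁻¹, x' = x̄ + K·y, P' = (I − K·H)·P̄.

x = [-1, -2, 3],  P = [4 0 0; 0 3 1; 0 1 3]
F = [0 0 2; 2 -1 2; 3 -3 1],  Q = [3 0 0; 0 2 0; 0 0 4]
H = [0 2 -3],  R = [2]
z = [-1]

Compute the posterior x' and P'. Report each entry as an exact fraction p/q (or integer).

x' = [196/31, 167/31, 122/31]
P' = [425/31 386/31 256/31; 386/31 3773/155 2528/155; 256/31 2528/155 1728/155]

x̄ = F·x = [6, 6, 6]
P̄ = F·P·Fᵀ + Q = [15 10 0; 10 29 32; 0 32 64]
y = z − H·x̄ = [5]
S = H·P̄·Hᵀ + R = [310]
K = P̄·Hᵀ·S⁻¹ = [2/31; -19/155; -64/155]
x' = x̄ + K·y = [196/31, 167/31, 122/31]
P' = (I − K·H)·P̄ = [425/31 386/31 256/31; 386/31 3773/155 2528/155; 256/31 2528/155 1728/155]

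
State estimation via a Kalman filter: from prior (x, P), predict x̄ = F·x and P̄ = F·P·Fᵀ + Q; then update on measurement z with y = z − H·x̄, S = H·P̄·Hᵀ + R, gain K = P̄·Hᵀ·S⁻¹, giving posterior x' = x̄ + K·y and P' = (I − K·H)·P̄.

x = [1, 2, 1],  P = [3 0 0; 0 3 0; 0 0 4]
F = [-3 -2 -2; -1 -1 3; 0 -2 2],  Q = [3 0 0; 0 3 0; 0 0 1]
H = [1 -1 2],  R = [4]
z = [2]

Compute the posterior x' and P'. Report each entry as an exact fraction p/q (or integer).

x̄ = F·x = [-9, 0, -2]
P̄ = F·P·Fᵀ + Q = [58 -9 -4; -9 45 30; -4 30 29]
y = z − H·x̄ = [15]
S = H·P̄·Hᵀ + R = [105]
K = P̄·Hᵀ·S⁻¹ = [59/105; 2/35; 8/35]
x' = x̄ + K·y = [-4/7, 6/7, 10/7]
P' = (I − K·H)·P̄ = [2609/105 -433/35 -612/35; -433/35 1563/35 1002/35; -612/35 1002/35 823/35]

x' = [-4/7, 6/7, 10/7]
P' = [2609/105 -433/35 -612/35; -433/35 1563/35 1002/35; -612/35 1002/35 823/35]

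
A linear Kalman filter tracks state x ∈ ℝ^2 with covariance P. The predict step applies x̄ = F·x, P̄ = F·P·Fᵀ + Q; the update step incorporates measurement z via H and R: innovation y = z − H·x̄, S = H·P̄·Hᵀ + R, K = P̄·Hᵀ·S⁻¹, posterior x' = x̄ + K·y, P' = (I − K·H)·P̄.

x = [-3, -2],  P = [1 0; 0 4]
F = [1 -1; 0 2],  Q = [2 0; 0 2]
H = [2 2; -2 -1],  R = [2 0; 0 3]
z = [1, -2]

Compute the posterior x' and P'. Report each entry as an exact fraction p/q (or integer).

x' = [2/3, -62/195]
P' = [7/3 -8/3; -8/3 674/195]

x̄ = F·x = [-1, -4]
P̄ = F·P·Fᵀ + Q = [7 -8; -8 18]
y = z − H·x̄ = [11, -8]
S = H·P̄·Hᵀ + R = [38 -16; -16 17]
K = P̄·Hᵀ·S⁻¹ = [-1/3 -2/3; 154/195 122/195]
x' = x̄ + K·y = [2/3, -62/195]
P' = (I − K·H)·P̄ = [7/3 -8/3; -8/3 674/195]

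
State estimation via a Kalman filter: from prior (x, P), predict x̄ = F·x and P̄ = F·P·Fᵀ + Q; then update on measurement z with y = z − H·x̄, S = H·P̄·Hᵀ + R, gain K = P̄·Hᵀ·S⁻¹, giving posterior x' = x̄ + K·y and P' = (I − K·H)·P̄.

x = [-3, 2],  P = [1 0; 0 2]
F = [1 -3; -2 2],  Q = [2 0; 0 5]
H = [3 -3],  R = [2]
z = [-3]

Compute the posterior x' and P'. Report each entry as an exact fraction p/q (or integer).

x' = [153/298, 469/298]
P' = [1491/596 1421/596; 1421/596 1483/596]

x̄ = F·x = [-9, 10]
P̄ = F·P·Fᵀ + Q = [21 -14; -14 17]
y = z − H·x̄ = [54]
S = H·P̄·Hᵀ + R = [596]
K = P̄·Hᵀ·S⁻¹ = [105/596; -93/596]
x' = x̄ + K·y = [153/298, 469/298]
P' = (I − K·H)·P̄ = [1491/596 1421/596; 1421/596 1483/596]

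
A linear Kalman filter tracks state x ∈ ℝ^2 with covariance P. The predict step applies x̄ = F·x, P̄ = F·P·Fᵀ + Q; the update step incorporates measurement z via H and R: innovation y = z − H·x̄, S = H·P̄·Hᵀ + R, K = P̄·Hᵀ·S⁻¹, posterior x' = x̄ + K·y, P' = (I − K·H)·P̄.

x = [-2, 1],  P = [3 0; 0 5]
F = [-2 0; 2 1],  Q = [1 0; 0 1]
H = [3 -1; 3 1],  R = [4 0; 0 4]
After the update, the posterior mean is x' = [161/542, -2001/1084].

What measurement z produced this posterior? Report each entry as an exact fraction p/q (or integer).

z = [3, -2]

x̄ = F·x = [4, -3]
P̄ = F·P·Fᵀ + Q = [13 -12; -12 18]
S = H·P̄·Hᵀ + R = [211 99; 99 67]
K = P̄·Hᵀ·S⁻¹ = [93/542 81/542; -459/1084 387/1084]
x' − x̄ = [-2007/542, 1251/1084] = K·y
y = (KᵀK)⁻¹·Kᵀ·(x' − x̄) = [-12, -11]
z = y + H·x̄ = [-12, -11] + [15, 9] = [3, -2]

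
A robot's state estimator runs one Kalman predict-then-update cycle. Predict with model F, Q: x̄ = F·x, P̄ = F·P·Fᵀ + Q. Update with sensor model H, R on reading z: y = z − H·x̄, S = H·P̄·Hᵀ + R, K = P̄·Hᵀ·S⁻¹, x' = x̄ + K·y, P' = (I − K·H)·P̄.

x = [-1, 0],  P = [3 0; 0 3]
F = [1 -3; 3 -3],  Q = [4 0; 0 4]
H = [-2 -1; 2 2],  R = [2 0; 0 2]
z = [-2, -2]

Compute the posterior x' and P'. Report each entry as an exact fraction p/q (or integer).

x̄ = F·x = [-1, -3]
P̄ = F·P·Fᵀ + Q = [34 36; 36 58]
y = z − H·x̄ = [-7, 6]
S = H·P̄·Hᵀ + R = [340 -468; -468 658]
K = P̄·Hᵀ·S⁻¹ = [-364/587 -134/587; 611/1174 385/587]
x' = x̄ + K·y = [1157/587, -3179/1174]
P' = (I − K·H)·P̄ = [862/587 -996/587; -996/587 1381/587]

x' = [1157/587, -3179/1174]
P' = [862/587 -996/587; -996/587 1381/587]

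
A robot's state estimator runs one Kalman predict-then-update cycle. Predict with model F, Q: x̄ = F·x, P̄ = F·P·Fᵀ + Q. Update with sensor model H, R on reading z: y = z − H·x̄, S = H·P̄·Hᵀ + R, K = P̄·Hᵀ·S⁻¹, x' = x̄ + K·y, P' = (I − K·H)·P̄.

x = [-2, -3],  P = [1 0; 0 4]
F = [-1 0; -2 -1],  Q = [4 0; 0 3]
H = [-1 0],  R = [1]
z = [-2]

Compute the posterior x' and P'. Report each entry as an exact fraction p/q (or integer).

x' = [2, 7]
P' = [5/6 1/3; 1/3 31/3]

x̄ = F·x = [2, 7]
P̄ = F·P·Fᵀ + Q = [5 2; 2 11]
y = z − H·x̄ = [0]
S = H·P̄·Hᵀ + R = [6]
K = P̄·Hᵀ·S⁻¹ = [-5/6; -1/3]
x' = x̄ + K·y = [2, 7]
P' = (I − K·H)·P̄ = [5/6 1/3; 1/3 31/3]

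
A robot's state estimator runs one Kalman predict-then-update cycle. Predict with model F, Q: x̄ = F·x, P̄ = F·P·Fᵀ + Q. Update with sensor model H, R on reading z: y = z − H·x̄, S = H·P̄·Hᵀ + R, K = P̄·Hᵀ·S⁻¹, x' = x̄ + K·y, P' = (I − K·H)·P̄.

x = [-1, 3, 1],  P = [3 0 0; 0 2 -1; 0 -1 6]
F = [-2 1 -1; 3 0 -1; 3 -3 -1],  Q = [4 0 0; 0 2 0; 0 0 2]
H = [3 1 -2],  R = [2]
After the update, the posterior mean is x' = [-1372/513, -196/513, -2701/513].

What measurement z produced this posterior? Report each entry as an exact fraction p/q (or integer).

z = [2]

x̄ = F·x = [4, -4, -13]
P̄ = F·P·Fᵀ + Q = [26 -11 -20; -11 35 30; -20 30 47]
S = H·P̄·Hᵀ + R = [513]
K = P̄·Hᵀ·S⁻¹ = [107/513; -58/513; -124/513]
x' − x̄ = [-3424/513, 1856/513, 3968/513] = K·y
y = (KᵀK)⁻¹·Kᵀ·(x' − x̄) = [-32]
z = y + H·x̄ = [-32] + [34] = [2]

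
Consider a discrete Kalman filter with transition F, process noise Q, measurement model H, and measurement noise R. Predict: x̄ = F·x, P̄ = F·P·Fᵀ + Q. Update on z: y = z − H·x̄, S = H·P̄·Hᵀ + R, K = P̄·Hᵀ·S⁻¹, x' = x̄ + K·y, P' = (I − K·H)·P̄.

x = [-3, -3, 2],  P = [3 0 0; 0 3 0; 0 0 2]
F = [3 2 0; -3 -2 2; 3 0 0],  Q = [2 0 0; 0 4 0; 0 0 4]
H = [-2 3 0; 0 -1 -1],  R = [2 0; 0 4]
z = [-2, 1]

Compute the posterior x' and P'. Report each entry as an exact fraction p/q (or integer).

x̄ = F·x = [-15, 19, -9]
P̄ = F·P·Fᵀ + Q = [41 -39 27; -39 51 -27; 27 -27 31]
y = z − H·x̄ = [-89, 11]
S = H·P̄·Hᵀ + R = [1093 -96; -96 32]
K = P̄·Hᵀ·S⁻¹ = [-163/805 -1497/6440; 159/805 -507/3220; -21/115 -619/920]
x' = x̄ + K·y = [427/920, -143/460, -137/920]
P' = (I − K·H)·P̄ = [5627/1610 1767/805 -291/230; 1767/805 1284/805 -111/115; -291/230 -111/115 841/230]

x' = [427/920, -143/460, -137/920]
P' = [5627/1610 1767/805 -291/230; 1767/805 1284/805 -111/115; -291/230 -111/115 841/230]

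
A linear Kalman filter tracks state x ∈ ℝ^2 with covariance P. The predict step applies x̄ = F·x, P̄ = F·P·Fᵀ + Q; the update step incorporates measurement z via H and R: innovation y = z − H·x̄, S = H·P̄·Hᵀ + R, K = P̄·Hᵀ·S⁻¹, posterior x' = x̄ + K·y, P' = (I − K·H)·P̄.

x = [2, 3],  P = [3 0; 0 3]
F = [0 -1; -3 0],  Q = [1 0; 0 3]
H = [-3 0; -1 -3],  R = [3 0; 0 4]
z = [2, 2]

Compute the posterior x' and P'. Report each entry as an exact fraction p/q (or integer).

x' = [-1475/1783, -843/1783]
P' = [548/1783 -180/1783; -180/1783 840/1783]

x̄ = F·x = [-3, -6]
P̄ = F·P·Fᵀ + Q = [4 0; 0 30]
y = z − H·x̄ = [-7, -19]
S = H·P̄·Hᵀ + R = [39 12; 12 278]
K = P̄·Hᵀ·S⁻¹ = [-548/1783 -2/1783; 180/1783 -585/1783]
x' = x̄ + K·y = [-1475/1783, -843/1783]
P' = (I − K·H)·P̄ = [548/1783 -180/1783; -180/1783 840/1783]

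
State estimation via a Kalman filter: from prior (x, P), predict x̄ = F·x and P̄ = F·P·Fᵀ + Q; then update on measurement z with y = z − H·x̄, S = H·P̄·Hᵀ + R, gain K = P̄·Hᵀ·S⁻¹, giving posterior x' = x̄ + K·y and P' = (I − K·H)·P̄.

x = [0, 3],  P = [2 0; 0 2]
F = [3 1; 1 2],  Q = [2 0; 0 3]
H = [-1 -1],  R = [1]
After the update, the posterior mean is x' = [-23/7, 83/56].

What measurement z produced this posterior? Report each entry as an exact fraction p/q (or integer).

x̄ = F·x = [3, 6]
P̄ = F·P·Fᵀ + Q = [22 10; 10 13]
S = H·P̄·Hᵀ + R = [56]
K = P̄·Hᵀ·S⁻¹ = [-4/7; -23/56]
x' − x̄ = [-44/7, -253/56] = K·y
y = (KᵀK)⁻¹·Kᵀ·(x' − x̄) = [11]
z = y + H·x̄ = [11] + [-9] = [2]

z = [2]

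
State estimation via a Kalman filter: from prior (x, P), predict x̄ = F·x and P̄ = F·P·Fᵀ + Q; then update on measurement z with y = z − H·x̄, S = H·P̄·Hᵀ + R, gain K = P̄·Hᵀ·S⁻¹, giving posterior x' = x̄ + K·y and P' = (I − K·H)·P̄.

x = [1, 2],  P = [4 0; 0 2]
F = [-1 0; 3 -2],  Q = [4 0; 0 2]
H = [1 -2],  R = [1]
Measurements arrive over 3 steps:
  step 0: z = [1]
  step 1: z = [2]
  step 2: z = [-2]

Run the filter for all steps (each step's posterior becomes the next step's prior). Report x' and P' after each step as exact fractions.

step 0: x' = [-1, -1], P' = [904/241 436/241; 436/241 270/241]
step 1: x' = [21785/27333, -16561/27333], P' = [84140/27333 39296/27333; 39296/27333 25034/27333]
step 2: x' = [1113703/2678157, 3317045/2678157], P' = [8243840/2678157 3851356/2678157; 3851356/2678157 2453102/2678157]

step 0: x̄ = F·x = [-1, -1]
step 0: P̄ = F·P·Fᵀ + Q = [8 -12; -12 46]
step 0: y = z − H·x̄ = [0]
step 0: S = H·P̄·Hᵀ + R = [241]
step 0: K = P̄·Hᵀ·S⁻¹ = [32/241; -104/241]
step 0: x' = x̄ + K·y = [-1, -1]
step 0: P' = (I − K·H)·P̄ = [904/241 436/241; 436/241 270/241]
step 1: x̄ = F·x = [1, -1]
step 1: P̄ = F·P·Fᵀ + Q = [1868/241 -1840/241; -1840/241 4466/241]
step 1: y = z − H·x̄ = [-1]
step 1: S = H·P̄·Hᵀ + R = [27333/241]
step 1: K = P̄·Hᵀ·S⁻¹ = [5548/27333; -10772/27333]
step 1: x' = x̄ + K·y = [21785/27333, -16561/27333]
step 1: P' = (I − K·H)·P̄ = [84140/27333 39296/27333; 39296/27333 25034/27333]
step 2: x̄ = F·x = [-21785/27333, 98477/27333]
step 2: P̄ = F·P·Fᵀ + Q = [193472/27333 -173828/27333; -173828/27333 440510/27333]
step 2: y = z − H·x̄ = [54691/9111]
step 2: S = H·P̄·Hᵀ + R = [297573/3037]
step 2: K = P̄·Hᵀ·S⁻¹ = [180376/892719; -351616/892719]
step 2: x' = x̄ + K·y = [1113703/2678157, 3317045/2678157]
step 2: P' = (I − K·H)·P̄ = [8243840/2678157 3851356/2678157; 3851356/2678157 2453102/2678157]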